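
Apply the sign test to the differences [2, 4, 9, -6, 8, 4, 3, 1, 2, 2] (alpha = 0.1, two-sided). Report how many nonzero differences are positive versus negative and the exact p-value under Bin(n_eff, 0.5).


Step 1: Discard zero differences. Original n = 10; n_eff = number of nonzero differences = 10.
Nonzero differences (with sign): +2, +4, +9, -6, +8, +4, +3, +1, +2, +2
Step 2: Count signs: positive = 9, negative = 1.
Step 3: Under H0: P(positive) = 0.5, so the number of positives S ~ Bin(10, 0.5).
Step 4: Two-sided exact p-value = sum of Bin(10,0.5) probabilities at or below the observed probability = 0.021484.
Step 5: alpha = 0.1. reject H0.

n_eff = 10, pos = 9, neg = 1, p = 0.021484, reject H0.


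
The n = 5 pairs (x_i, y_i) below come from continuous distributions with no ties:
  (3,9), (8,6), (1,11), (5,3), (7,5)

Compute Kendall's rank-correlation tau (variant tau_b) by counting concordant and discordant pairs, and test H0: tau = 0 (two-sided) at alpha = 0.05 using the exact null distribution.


Step 1: Enumerate the 10 unordered pairs (i,j) with i<j and classify each by sign(x_j-x_i) * sign(y_j-y_i).
  (1,2):dx=+5,dy=-3->D; (1,3):dx=-2,dy=+2->D; (1,4):dx=+2,dy=-6->D; (1,5):dx=+4,dy=-4->D
  (2,3):dx=-7,dy=+5->D; (2,4):dx=-3,dy=-3->C; (2,5):dx=-1,dy=-1->C; (3,4):dx=+4,dy=-8->D
  (3,5):dx=+6,dy=-6->D; (4,5):dx=+2,dy=+2->C
Step 2: C = 3, D = 7, total pairs = 10.
Step 3: tau = (C - D)/(n(n-1)/2) = (3 - 7)/10 = -0.400000.
Step 4: Exact two-sided p-value (enumerate n! = 120 permutations of y under H0): p = 0.483333.
Step 5: alpha = 0.05. fail to reject H0.

tau_b = -0.4000 (C=3, D=7), p = 0.483333, fail to reject H0.


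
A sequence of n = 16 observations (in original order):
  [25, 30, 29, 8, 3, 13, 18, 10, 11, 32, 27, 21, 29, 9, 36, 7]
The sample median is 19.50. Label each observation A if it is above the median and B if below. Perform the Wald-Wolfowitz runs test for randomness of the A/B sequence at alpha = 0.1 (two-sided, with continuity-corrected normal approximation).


Step 1: Compute median = 19.50; label A = above, B = below.
Labels in order: AAABBBBBBAAAABAB  (n_A = 8, n_B = 8)
Step 2: Count runs R = 6.
Step 3: Under H0 (random ordering), E[R] = 2*n_A*n_B/(n_A+n_B) + 1 = 2*8*8/16 + 1 = 9.0000.
        Var[R] = 2*n_A*n_B*(2*n_A*n_B - n_A - n_B) / ((n_A+n_B)^2 * (n_A+n_B-1)) = 14336/3840 = 3.7333.
        SD[R] = 1.9322.
Step 4: Continuity-corrected z = (R + 0.5 - E[R]) / SD[R] = (6 + 0.5 - 9.0000) / 1.9322 = -1.2939.
Step 5: Two-sided p-value via normal approximation = 2*(1 - Phi(|z|)) = 0.195709.
Step 6: alpha = 0.1. fail to reject H0.

R = 6, z = -1.2939, p = 0.195709, fail to reject H0.


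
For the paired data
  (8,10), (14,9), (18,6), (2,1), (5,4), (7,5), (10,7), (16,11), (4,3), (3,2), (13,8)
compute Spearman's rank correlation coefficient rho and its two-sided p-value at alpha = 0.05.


Step 1: Rank x and y separately (midranks; no ties here).
rank(x): 8->6, 14->9, 18->11, 2->1, 5->4, 7->5, 10->7, 16->10, 4->3, 3->2, 13->8
rank(y): 10->10, 9->9, 6->6, 1->1, 4->4, 5->5, 7->7, 11->11, 3->3, 2->2, 8->8
Step 2: d_i = R_x(i) - R_y(i); compute d_i^2.
  (6-10)^2=16, (9-9)^2=0, (11-6)^2=25, (1-1)^2=0, (4-4)^2=0, (5-5)^2=0, (7-7)^2=0, (10-11)^2=1, (3-3)^2=0, (2-2)^2=0, (8-8)^2=0
sum(d^2) = 42.
Step 3: rho = 1 - 6*42 / (11*(11^2 - 1)) = 1 - 252/1320 = 0.809091.
Step 4: Under H0, t = rho * sqrt((n-2)/(1-rho^2)) = 4.1302 ~ t(9).
Step 5: Two-sided p-value from the t-distribution with 9 df = 0.002559.
Step 6: alpha = 0.05. reject H0.

rho = 0.8091, p = 0.002559, reject H0 at alpha = 0.05.


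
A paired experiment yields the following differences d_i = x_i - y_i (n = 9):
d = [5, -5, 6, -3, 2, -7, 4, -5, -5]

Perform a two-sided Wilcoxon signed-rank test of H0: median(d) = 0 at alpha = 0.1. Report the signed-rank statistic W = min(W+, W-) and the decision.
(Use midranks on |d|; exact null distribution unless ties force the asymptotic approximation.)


Step 1: Drop any zero differences (none here) and take |d_i|.
|d| = [5, 5, 6, 3, 2, 7, 4, 5, 5]
Step 2: Midrank |d_i| (ties get averaged ranks).
ranks: |5|->5.5, |5|->5.5, |6|->8, |3|->2, |2|->1, |7|->9, |4|->3, |5|->5.5, |5|->5.5
Step 3: Attach original signs; sum ranks with positive sign and with negative sign.
W+ = 5.5 + 8 + 1 + 3 = 17.5
W- = 5.5 + 2 + 9 + 5.5 + 5.5 = 27.5
(Check: W+ + W- = 45 should equal n(n+1)/2 = 45.)
Step 4: Test statistic W = min(W+, W-) = 17.5.
Step 5: Ties in |d|, so use the tie-corrected normal approximation.
        E[W] = n(n+1)/4 = 9*10/4 = 22.5.
        Tie groups: |d|=5 (t=4); sum(t^3 - t) = 60.
        Var[W] = n(n+1)(2n+1)/24 - sum(t^3-t)/48 = 1710/24 - 60/48 = 70.
        z = (W - E[W]) / sqrt(Var[W]) = (17.5 - 22.5) / 8.3666 = -0.5976.
        Two-sided p = 2*Phi(z) = 0.550097.
Step 6: alpha = 0.1. fail to reject H0.

W+ = 17.5, W- = 27.5, W = min = 17.5, p = 0.550097, fail to reject H0.


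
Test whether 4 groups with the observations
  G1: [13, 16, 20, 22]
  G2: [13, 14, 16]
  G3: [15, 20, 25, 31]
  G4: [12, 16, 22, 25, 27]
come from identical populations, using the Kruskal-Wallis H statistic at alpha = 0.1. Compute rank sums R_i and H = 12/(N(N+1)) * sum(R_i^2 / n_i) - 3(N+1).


Step 1: Combine all N = 16 observations and assign midranks.
sorted (value, group, rank): (12,G4,1), (13,G1,2.5), (13,G2,2.5), (14,G2,4), (15,G3,5), (16,G1,7), (16,G2,7), (16,G4,7), (20,G1,9.5), (20,G3,9.5), (22,G1,11.5), (22,G4,11.5), (25,G3,13.5), (25,G4,13.5), (27,G4,15), (31,G3,16)
Step 2: Sum ranks within each group.
R_1 = 30.5 (n_1 = 4)
R_2 = 13.5 (n_2 = 3)
R_3 = 44 (n_3 = 4)
R_4 = 48 (n_4 = 5)
Step 3: H = 12/(N(N+1)) * sum(R_i^2/n_i) - 3(N+1)
     = 12/(16*17) * (30.5^2/4 + 13.5^2/3 + 44^2/4 + 48^2/5) - 3*17
     = 0.044118 * 1238.11 - 51
     = 3.622610.
Step 4: Ties present; correction factor C = 1 - 48/(16^3 - 16) = 0.988235. Corrected H = 3.622610 / 0.988235 = 3.665737.
Step 5: Under H0, H ~ chi^2(3); p-value = 0.299894.
Step 6: alpha = 0.1. fail to reject H0.

H = 3.6657, df = 3, p = 0.299894, fail to reject H0.


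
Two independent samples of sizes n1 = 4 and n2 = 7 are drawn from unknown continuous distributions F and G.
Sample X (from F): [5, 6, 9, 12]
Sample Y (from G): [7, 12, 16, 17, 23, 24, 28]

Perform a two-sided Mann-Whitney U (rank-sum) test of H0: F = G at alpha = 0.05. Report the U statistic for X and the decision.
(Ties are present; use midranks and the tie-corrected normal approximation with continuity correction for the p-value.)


Step 1: Combine and sort all 11 observations; assign midranks.
sorted (value, group): (5,X), (6,X), (7,Y), (9,X), (12,X), (12,Y), (16,Y), (17,Y), (23,Y), (24,Y), (28,Y)
ranks: 5->1, 6->2, 7->3, 9->4, 12->5.5, 12->5.5, 16->7, 17->8, 23->9, 24->10, 28->11
Step 2: Rank sum for X: R1 = 1 + 2 + 4 + 5.5 = 12.5.
Step 3: U_X = R1 - n1(n1+1)/2 = 12.5 - 4*5/2 = 12.5 - 10 = 2.5.
       U_Y = n1*n2 - U_X = 28 - 2.5 = 25.5.
Step 4: Ties are present, so use the tie-corrected normal approximation (with continuity correction) for the p-value.
Step 5: p-value = 0.037202; compare to alpha = 0.05. reject H0.

U_X = 2.5, p = 0.037202, reject H0 at alpha = 0.05.


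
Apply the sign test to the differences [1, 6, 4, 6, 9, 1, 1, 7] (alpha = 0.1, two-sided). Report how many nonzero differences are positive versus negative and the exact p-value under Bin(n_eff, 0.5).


Step 1: Discard zero differences. Original n = 8; n_eff = number of nonzero differences = 8.
Nonzero differences (with sign): +1, +6, +4, +6, +9, +1, +1, +7
Step 2: Count signs: positive = 8, negative = 0.
Step 3: Under H0: P(positive) = 0.5, so the number of positives S ~ Bin(8, 0.5).
Step 4: Two-sided exact p-value = sum of Bin(8,0.5) probabilities at or below the observed probability = 0.007812.
Step 5: alpha = 0.1. reject H0.

n_eff = 8, pos = 8, neg = 0, p = 0.007812, reject H0.


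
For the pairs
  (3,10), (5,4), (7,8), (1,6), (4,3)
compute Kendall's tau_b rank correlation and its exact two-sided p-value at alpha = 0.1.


Step 1: Enumerate the 10 unordered pairs (i,j) with i<j and classify each by sign(x_j-x_i) * sign(y_j-y_i).
  (1,2):dx=+2,dy=-6->D; (1,3):dx=+4,dy=-2->D; (1,4):dx=-2,dy=-4->C; (1,5):dx=+1,dy=-7->D
  (2,3):dx=+2,dy=+4->C; (2,4):dx=-4,dy=+2->D; (2,5):dx=-1,dy=-1->C; (3,4):dx=-6,dy=-2->C
  (3,5):dx=-3,dy=-5->C; (4,5):dx=+3,dy=-3->D
Step 2: C = 5, D = 5, total pairs = 10.
Step 3: tau = (C - D)/(n(n-1)/2) = (5 - 5)/10 = 0.000000.
Step 4: Exact two-sided p-value (enumerate n! = 120 permutations of y under H0): p = 1.000000.
Step 5: alpha = 0.1. fail to reject H0.

tau_b = 0.0000 (C=5, D=5), p = 1.000000, fail to reject H0.


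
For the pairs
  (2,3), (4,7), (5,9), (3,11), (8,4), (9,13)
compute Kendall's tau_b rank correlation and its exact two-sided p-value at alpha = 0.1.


Step 1: Enumerate the 15 unordered pairs (i,j) with i<j and classify each by sign(x_j-x_i) * sign(y_j-y_i).
  (1,2):dx=+2,dy=+4->C; (1,3):dx=+3,dy=+6->C; (1,4):dx=+1,dy=+8->C; (1,5):dx=+6,dy=+1->C
  (1,6):dx=+7,dy=+10->C; (2,3):dx=+1,dy=+2->C; (2,4):dx=-1,dy=+4->D; (2,5):dx=+4,dy=-3->D
  (2,6):dx=+5,dy=+6->C; (3,4):dx=-2,dy=+2->D; (3,5):dx=+3,dy=-5->D; (3,6):dx=+4,dy=+4->C
  (4,5):dx=+5,dy=-7->D; (4,6):dx=+6,dy=+2->C; (5,6):dx=+1,dy=+9->C
Step 2: C = 10, D = 5, total pairs = 15.
Step 3: tau = (C - D)/(n(n-1)/2) = (10 - 5)/15 = 0.333333.
Step 4: Exact two-sided p-value (enumerate n! = 720 permutations of y under H0): p = 0.469444.
Step 5: alpha = 0.1. fail to reject H0.

tau_b = 0.3333 (C=10, D=5), p = 0.469444, fail to reject H0.


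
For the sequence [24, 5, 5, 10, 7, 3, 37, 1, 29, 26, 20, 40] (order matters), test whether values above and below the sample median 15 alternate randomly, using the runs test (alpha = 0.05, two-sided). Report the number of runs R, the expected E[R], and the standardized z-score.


Step 1: Compute median = 15; label A = above, B = below.
Labels in order: ABBBBBABAAAA  (n_A = 6, n_B = 6)
Step 2: Count runs R = 5.
Step 3: Under H0 (random ordering), E[R] = 2*n_A*n_B/(n_A+n_B) + 1 = 2*6*6/12 + 1 = 7.0000.
        Var[R] = 2*n_A*n_B*(2*n_A*n_B - n_A - n_B) / ((n_A+n_B)^2 * (n_A+n_B-1)) = 4320/1584 = 2.7273.
        SD[R] = 1.6514.
Step 4: Continuity-corrected z = (R + 0.5 - E[R]) / SD[R] = (5 + 0.5 - 7.0000) / 1.6514 = -0.9083.
Step 5: Two-sided p-value via normal approximation = 2*(1 - Phi(|z|)) = 0.363722.
Step 6: alpha = 0.05. fail to reject H0.

R = 5, z = -0.9083, p = 0.363722, fail to reject H0.


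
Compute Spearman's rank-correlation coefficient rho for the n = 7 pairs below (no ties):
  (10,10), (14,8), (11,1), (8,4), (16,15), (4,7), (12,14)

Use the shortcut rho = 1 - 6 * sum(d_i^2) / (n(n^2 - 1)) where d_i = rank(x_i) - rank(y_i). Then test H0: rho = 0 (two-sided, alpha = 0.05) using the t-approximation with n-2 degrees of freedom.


Step 1: Rank x and y separately (midranks; no ties here).
rank(x): 10->3, 14->6, 11->4, 8->2, 16->7, 4->1, 12->5
rank(y): 10->5, 8->4, 1->1, 4->2, 15->7, 7->3, 14->6
Step 2: d_i = R_x(i) - R_y(i); compute d_i^2.
  (3-5)^2=4, (6-4)^2=4, (4-1)^2=9, (2-2)^2=0, (7-7)^2=0, (1-3)^2=4, (5-6)^2=1
sum(d^2) = 22.
Step 3: rho = 1 - 6*22 / (7*(7^2 - 1)) = 1 - 132/336 = 0.607143.
Step 4: Under H0, t = rho * sqrt((n-2)/(1-rho^2)) = 1.7086 ~ t(5).
Step 5: Two-sided p-value from the t-distribution with 5 df = 0.148231.
Step 6: alpha = 0.05. fail to reject H0.

rho = 0.6071, p = 0.148231, fail to reject H0 at alpha = 0.05.


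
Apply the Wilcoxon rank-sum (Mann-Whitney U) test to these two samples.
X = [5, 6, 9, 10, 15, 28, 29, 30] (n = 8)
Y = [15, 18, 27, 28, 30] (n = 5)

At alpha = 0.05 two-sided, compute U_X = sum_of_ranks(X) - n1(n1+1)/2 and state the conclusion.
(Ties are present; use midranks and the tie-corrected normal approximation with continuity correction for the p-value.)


Step 1: Combine and sort all 13 observations; assign midranks.
sorted (value, group): (5,X), (6,X), (9,X), (10,X), (15,X), (15,Y), (18,Y), (27,Y), (28,X), (28,Y), (29,X), (30,X), (30,Y)
ranks: 5->1, 6->2, 9->3, 10->4, 15->5.5, 15->5.5, 18->7, 27->8, 28->9.5, 28->9.5, 29->11, 30->12.5, 30->12.5
Step 2: Rank sum for X: R1 = 1 + 2 + 3 + 4 + 5.5 + 9.5 + 11 + 12.5 = 48.5.
Step 3: U_X = R1 - n1(n1+1)/2 = 48.5 - 8*9/2 = 48.5 - 36 = 12.5.
       U_Y = n1*n2 - U_X = 40 - 12.5 = 27.5.
Step 4: Ties are present, so use the tie-corrected normal approximation (with continuity correction) for the p-value.
Step 5: p-value = 0.303506; compare to alpha = 0.05. fail to reject H0.

U_X = 12.5, p = 0.303506, fail to reject H0 at alpha = 0.05.


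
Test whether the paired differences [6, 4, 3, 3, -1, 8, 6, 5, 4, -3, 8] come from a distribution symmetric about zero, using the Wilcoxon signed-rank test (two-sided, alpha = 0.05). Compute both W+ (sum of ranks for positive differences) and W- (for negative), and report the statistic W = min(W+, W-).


Step 1: Drop any zero differences (none here) and take |d_i|.
|d| = [6, 4, 3, 3, 1, 8, 6, 5, 4, 3, 8]
Step 2: Midrank |d_i| (ties get averaged ranks).
ranks: |6|->8.5, |4|->5.5, |3|->3, |3|->3, |1|->1, |8|->10.5, |6|->8.5, |5|->7, |4|->5.5, |3|->3, |8|->10.5
Step 3: Attach original signs; sum ranks with positive sign and with negative sign.
W+ = 8.5 + 5.5 + 3 + 3 + 10.5 + 8.5 + 7 + 5.5 + 10.5 = 62
W- = 1 + 3 = 4
(Check: W+ + W- = 66 should equal n(n+1)/2 = 66.)
Step 4: Test statistic W = min(W+, W-) = 4.
Step 5: Ties in |d|, so use the tie-corrected normal approximation.
        E[W] = n(n+1)/4 = 11*12/4 = 33.
        Tie groups: |d|=3 (t=3), |d|=4 (t=2), |d|=6 (t=2), |d|=8 (t=2); sum(t^3 - t) = 42.
        Var[W] = n(n+1)(2n+1)/24 - sum(t^3-t)/48 = 3036/24 - 42/48 = 125.625.
        z = (W - E[W]) / sqrt(Var[W]) = (4 - 33) / 11.2083 = -2.5874.
        Two-sided p = 2*Phi(z) = 0.009671.
Step 6: alpha = 0.05. reject H0.

W+ = 62, W- = 4, W = min = 4, p = 0.009671, reject H0.


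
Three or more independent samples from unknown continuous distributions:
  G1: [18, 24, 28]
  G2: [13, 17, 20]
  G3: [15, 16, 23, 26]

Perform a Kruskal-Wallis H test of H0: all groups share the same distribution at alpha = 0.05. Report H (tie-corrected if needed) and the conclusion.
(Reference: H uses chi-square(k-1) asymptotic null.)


Step 1: Combine all N = 10 observations and assign midranks.
sorted (value, group, rank): (13,G2,1), (15,G3,2), (16,G3,3), (17,G2,4), (18,G1,5), (20,G2,6), (23,G3,7), (24,G1,8), (26,G3,9), (28,G1,10)
Step 2: Sum ranks within each group.
R_1 = 23 (n_1 = 3)
R_2 = 11 (n_2 = 3)
R_3 = 21 (n_3 = 4)
Step 3: H = 12/(N(N+1)) * sum(R_i^2/n_i) - 3(N+1)
     = 12/(10*11) * (23^2/3 + 11^2/3 + 21^2/4) - 3*11
     = 0.109091 * 326.917 - 33
     = 2.663636.
Step 4: No ties, so H is used without correction.
Step 5: Under H0, H ~ chi^2(2); p-value = 0.263997.
Step 6: alpha = 0.05. fail to reject H0.

H = 2.6636, df = 2, p = 0.263997, fail to reject H0.


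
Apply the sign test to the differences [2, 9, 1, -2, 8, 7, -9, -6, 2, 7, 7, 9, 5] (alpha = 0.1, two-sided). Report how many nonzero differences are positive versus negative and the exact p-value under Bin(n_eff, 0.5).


Step 1: Discard zero differences. Original n = 13; n_eff = number of nonzero differences = 13.
Nonzero differences (with sign): +2, +9, +1, -2, +8, +7, -9, -6, +2, +7, +7, +9, +5
Step 2: Count signs: positive = 10, negative = 3.
Step 3: Under H0: P(positive) = 0.5, so the number of positives S ~ Bin(13, 0.5).
Step 4: Two-sided exact p-value = sum of Bin(13,0.5) probabilities at or below the observed probability = 0.092285.
Step 5: alpha = 0.1. reject H0.

n_eff = 13, pos = 10, neg = 3, p = 0.092285, reject H0.


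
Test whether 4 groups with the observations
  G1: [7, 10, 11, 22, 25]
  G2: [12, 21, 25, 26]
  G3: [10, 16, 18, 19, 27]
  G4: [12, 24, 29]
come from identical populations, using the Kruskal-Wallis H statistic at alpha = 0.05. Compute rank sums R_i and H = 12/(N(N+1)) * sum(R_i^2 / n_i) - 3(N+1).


Step 1: Combine all N = 17 observations and assign midranks.
sorted (value, group, rank): (7,G1,1), (10,G1,2.5), (10,G3,2.5), (11,G1,4), (12,G2,5.5), (12,G4,5.5), (16,G3,7), (18,G3,8), (19,G3,9), (21,G2,10), (22,G1,11), (24,G4,12), (25,G1,13.5), (25,G2,13.5), (26,G2,15), (27,G3,16), (29,G4,17)
Step 2: Sum ranks within each group.
R_1 = 32 (n_1 = 5)
R_2 = 44 (n_2 = 4)
R_3 = 42.5 (n_3 = 5)
R_4 = 34.5 (n_4 = 3)
Step 3: H = 12/(N(N+1)) * sum(R_i^2/n_i) - 3(N+1)
     = 12/(17*18) * (32^2/5 + 44^2/4 + 42.5^2/5 + 34.5^2/3) - 3*18
     = 0.039216 * 1446.8 - 54
     = 2.737255.
Step 4: Ties present; correction factor C = 1 - 18/(17^3 - 17) = 0.996324. Corrected H = 2.737255 / 0.996324 = 2.747355.
Step 5: Under H0, H ~ chi^2(3); p-value = 0.432240.
Step 6: alpha = 0.05. fail to reject H0.

H = 2.7474, df = 3, p = 0.432240, fail to reject H0.


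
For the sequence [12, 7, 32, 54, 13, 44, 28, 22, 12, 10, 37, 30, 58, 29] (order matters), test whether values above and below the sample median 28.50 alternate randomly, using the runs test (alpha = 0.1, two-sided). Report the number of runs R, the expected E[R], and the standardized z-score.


Step 1: Compute median = 28.50; label A = above, B = below.
Labels in order: BBAABABBBBAAAA  (n_A = 7, n_B = 7)
Step 2: Count runs R = 6.
Step 3: Under H0 (random ordering), E[R] = 2*n_A*n_B/(n_A+n_B) + 1 = 2*7*7/14 + 1 = 8.0000.
        Var[R] = 2*n_A*n_B*(2*n_A*n_B - n_A - n_B) / ((n_A+n_B)^2 * (n_A+n_B-1)) = 8232/2548 = 3.2308.
        SD[R] = 1.7974.
Step 4: Continuity-corrected z = (R + 0.5 - E[R]) / SD[R] = (6 + 0.5 - 8.0000) / 1.7974 = -0.8345.
Step 5: Two-sided p-value via normal approximation = 2*(1 - Phi(|z|)) = 0.403986.
Step 6: alpha = 0.1. fail to reject H0.

R = 6, z = -0.8345, p = 0.403986, fail to reject H0.


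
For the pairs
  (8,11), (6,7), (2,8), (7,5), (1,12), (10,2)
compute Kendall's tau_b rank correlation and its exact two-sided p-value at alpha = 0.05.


Step 1: Enumerate the 15 unordered pairs (i,j) with i<j and classify each by sign(x_j-x_i) * sign(y_j-y_i).
  (1,2):dx=-2,dy=-4->C; (1,3):dx=-6,dy=-3->C; (1,4):dx=-1,dy=-6->C; (1,5):dx=-7,dy=+1->D
  (1,6):dx=+2,dy=-9->D; (2,3):dx=-4,dy=+1->D; (2,4):dx=+1,dy=-2->D; (2,5):dx=-5,dy=+5->D
  (2,6):dx=+4,dy=-5->D; (3,4):dx=+5,dy=-3->D; (3,5):dx=-1,dy=+4->D; (3,6):dx=+8,dy=-6->D
  (4,5):dx=-6,dy=+7->D; (4,6):dx=+3,dy=-3->D; (5,6):dx=+9,dy=-10->D
Step 2: C = 3, D = 12, total pairs = 15.
Step 3: tau = (C - D)/(n(n-1)/2) = (3 - 12)/15 = -0.600000.
Step 4: Exact two-sided p-value (enumerate n! = 720 permutations of y under H0): p = 0.136111.
Step 5: alpha = 0.05. fail to reject H0.

tau_b = -0.6000 (C=3, D=12), p = 0.136111, fail to reject H0.


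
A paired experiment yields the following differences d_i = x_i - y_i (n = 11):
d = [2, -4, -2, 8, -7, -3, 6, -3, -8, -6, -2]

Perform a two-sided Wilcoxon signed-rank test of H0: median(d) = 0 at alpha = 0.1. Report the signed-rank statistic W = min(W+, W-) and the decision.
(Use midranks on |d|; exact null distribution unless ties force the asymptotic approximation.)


Step 1: Drop any zero differences (none here) and take |d_i|.
|d| = [2, 4, 2, 8, 7, 3, 6, 3, 8, 6, 2]
Step 2: Midrank |d_i| (ties get averaged ranks).
ranks: |2|->2, |4|->6, |2|->2, |8|->10.5, |7|->9, |3|->4.5, |6|->7.5, |3|->4.5, |8|->10.5, |6|->7.5, |2|->2
Step 3: Attach original signs; sum ranks with positive sign and with negative sign.
W+ = 2 + 10.5 + 7.5 = 20
W- = 6 + 2 + 9 + 4.5 + 4.5 + 10.5 + 7.5 + 2 = 46
(Check: W+ + W- = 66 should equal n(n+1)/2 = 66.)
Step 4: Test statistic W = min(W+, W-) = 20.
Step 5: Ties in |d|, so use the tie-corrected normal approximation.
        E[W] = n(n+1)/4 = 11*12/4 = 33.
        Tie groups: |d|=2 (t=3), |d|=3 (t=2), |d|=6 (t=2), |d|=8 (t=2); sum(t^3 - t) = 42.
        Var[W] = n(n+1)(2n+1)/24 - sum(t^3-t)/48 = 3036/24 - 42/48 = 125.625.
        z = (W - E[W]) / sqrt(Var[W]) = (20 - 33) / 11.2083 = -1.1599.
        Two-sided p = 2*Phi(z) = 0.246106.
Step 6: alpha = 0.1. fail to reject H0.

W+ = 20, W- = 46, W = min = 20, p = 0.246106, fail to reject H0.


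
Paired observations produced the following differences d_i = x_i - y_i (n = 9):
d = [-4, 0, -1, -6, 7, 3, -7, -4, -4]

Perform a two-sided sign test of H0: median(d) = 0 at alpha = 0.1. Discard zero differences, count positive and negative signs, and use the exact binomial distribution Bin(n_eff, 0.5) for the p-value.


Step 1: Discard zero differences. Original n = 9; n_eff = number of nonzero differences = 8.
Nonzero differences (with sign): -4, -1, -6, +7, +3, -7, -4, -4
Step 2: Count signs: positive = 2, negative = 6.
Step 3: Under H0: P(positive) = 0.5, so the number of positives S ~ Bin(8, 0.5).
Step 4: Two-sided exact p-value = sum of Bin(8,0.5) probabilities at or below the observed probability = 0.289062.
Step 5: alpha = 0.1. fail to reject H0.

n_eff = 8, pos = 2, neg = 6, p = 0.289062, fail to reject H0.


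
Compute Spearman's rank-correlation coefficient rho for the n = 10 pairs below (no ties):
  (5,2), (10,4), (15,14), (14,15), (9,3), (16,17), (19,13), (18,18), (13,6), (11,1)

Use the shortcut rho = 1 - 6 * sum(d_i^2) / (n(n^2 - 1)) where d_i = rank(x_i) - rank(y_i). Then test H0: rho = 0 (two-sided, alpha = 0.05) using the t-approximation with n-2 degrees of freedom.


Step 1: Rank x and y separately (midranks; no ties here).
rank(x): 5->1, 10->3, 15->7, 14->6, 9->2, 16->8, 19->10, 18->9, 13->5, 11->4
rank(y): 2->2, 4->4, 14->7, 15->8, 3->3, 17->9, 13->6, 18->10, 6->5, 1->1
Step 2: d_i = R_x(i) - R_y(i); compute d_i^2.
  (1-2)^2=1, (3-4)^2=1, (7-7)^2=0, (6-8)^2=4, (2-3)^2=1, (8-9)^2=1, (10-6)^2=16, (9-10)^2=1, (5-5)^2=0, (4-1)^2=9
sum(d^2) = 34.
Step 3: rho = 1 - 6*34 / (10*(10^2 - 1)) = 1 - 204/990 = 0.793939.
Step 4: Under H0, t = rho * sqrt((n-2)/(1-rho^2)) = 3.6934 ~ t(8).
Step 5: Two-sided p-value from the t-distribution with 8 df = 0.006100.
Step 6: alpha = 0.05. reject H0.

rho = 0.7939, p = 0.006100, reject H0 at alpha = 0.05.


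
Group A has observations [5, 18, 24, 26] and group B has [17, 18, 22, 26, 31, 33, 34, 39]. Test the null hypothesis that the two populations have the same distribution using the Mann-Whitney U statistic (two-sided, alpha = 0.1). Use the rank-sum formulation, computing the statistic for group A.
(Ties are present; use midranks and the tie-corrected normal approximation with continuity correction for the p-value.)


Step 1: Combine and sort all 12 observations; assign midranks.
sorted (value, group): (5,X), (17,Y), (18,X), (18,Y), (22,Y), (24,X), (26,X), (26,Y), (31,Y), (33,Y), (34,Y), (39,Y)
ranks: 5->1, 17->2, 18->3.5, 18->3.5, 22->5, 24->6, 26->7.5, 26->7.5, 31->9, 33->10, 34->11, 39->12
Step 2: Rank sum for X: R1 = 1 + 3.5 + 6 + 7.5 = 18.
Step 3: U_X = R1 - n1(n1+1)/2 = 18 - 4*5/2 = 18 - 10 = 8.
       U_Y = n1*n2 - U_X = 32 - 8 = 24.
Step 4: Ties are present, so use the tie-corrected normal approximation (with continuity correction) for the p-value.
Step 5: p-value = 0.201148; compare to alpha = 0.1. fail to reject H0.

U_X = 8, p = 0.201148, fail to reject H0 at alpha = 0.1.


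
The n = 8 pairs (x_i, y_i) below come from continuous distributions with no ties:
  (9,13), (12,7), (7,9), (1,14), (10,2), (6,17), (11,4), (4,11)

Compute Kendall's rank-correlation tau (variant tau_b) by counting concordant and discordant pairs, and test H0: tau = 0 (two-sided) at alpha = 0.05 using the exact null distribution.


Step 1: Enumerate the 28 unordered pairs (i,j) with i<j and classify each by sign(x_j-x_i) * sign(y_j-y_i).
  (1,2):dx=+3,dy=-6->D; (1,3):dx=-2,dy=-4->C; (1,4):dx=-8,dy=+1->D; (1,5):dx=+1,dy=-11->D
  (1,6):dx=-3,dy=+4->D; (1,7):dx=+2,dy=-9->D; (1,8):dx=-5,dy=-2->C; (2,3):dx=-5,dy=+2->D
  (2,4):dx=-11,dy=+7->D; (2,5):dx=-2,dy=-5->C; (2,6):dx=-6,dy=+10->D; (2,7):dx=-1,dy=-3->C
  (2,8):dx=-8,dy=+4->D; (3,4):dx=-6,dy=+5->D; (3,5):dx=+3,dy=-7->D; (3,6):dx=-1,dy=+8->D
  (3,7):dx=+4,dy=-5->D; (3,8):dx=-3,dy=+2->D; (4,5):dx=+9,dy=-12->D; (4,6):dx=+5,dy=+3->C
  (4,7):dx=+10,dy=-10->D; (4,8):dx=+3,dy=-3->D; (5,6):dx=-4,dy=+15->D; (5,7):dx=+1,dy=+2->C
  (5,8):dx=-6,dy=+9->D; (6,7):dx=+5,dy=-13->D; (6,8):dx=-2,dy=-6->C; (7,8):dx=-7,dy=+7->D
Step 2: C = 7, D = 21, total pairs = 28.
Step 3: tau = (C - D)/(n(n-1)/2) = (7 - 21)/28 = -0.500000.
Step 4: Exact two-sided p-value (enumerate n! = 40320 permutations of y under H0): p = 0.108681.
Step 5: alpha = 0.05. fail to reject H0.

tau_b = -0.5000 (C=7, D=21), p = 0.108681, fail to reject H0.


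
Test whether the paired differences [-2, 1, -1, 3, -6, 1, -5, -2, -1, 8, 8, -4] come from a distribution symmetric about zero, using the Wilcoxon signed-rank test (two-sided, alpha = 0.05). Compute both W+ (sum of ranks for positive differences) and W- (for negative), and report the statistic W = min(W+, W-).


Step 1: Drop any zero differences (none here) and take |d_i|.
|d| = [2, 1, 1, 3, 6, 1, 5, 2, 1, 8, 8, 4]
Step 2: Midrank |d_i| (ties get averaged ranks).
ranks: |2|->5.5, |1|->2.5, |1|->2.5, |3|->7, |6|->10, |1|->2.5, |5|->9, |2|->5.5, |1|->2.5, |8|->11.5, |8|->11.5, |4|->8
Step 3: Attach original signs; sum ranks with positive sign and with negative sign.
W+ = 2.5 + 7 + 2.5 + 11.5 + 11.5 = 35
W- = 5.5 + 2.5 + 10 + 9 + 5.5 + 2.5 + 8 = 43
(Check: W+ + W- = 78 should equal n(n+1)/2 = 78.)
Step 4: Test statistic W = min(W+, W-) = 35.
Step 5: Ties in |d|, so use the tie-corrected normal approximation.
        E[W] = n(n+1)/4 = 12*13/4 = 39.
        Tie groups: |d|=1 (t=4), |d|=2 (t=2), |d|=8 (t=2); sum(t^3 - t) = 72.
        Var[W] = n(n+1)(2n+1)/24 - sum(t^3-t)/48 = 3900/24 - 72/48 = 161.
        z = (W - E[W]) / sqrt(Var[W]) = (35 - 39) / 12.6886 = -0.3152.
        Two-sided p = 2*Phi(z) = 0.752576.
Step 6: alpha = 0.05. fail to reject H0.

W+ = 35, W- = 43, W = min = 35, p = 0.752576, fail to reject H0.


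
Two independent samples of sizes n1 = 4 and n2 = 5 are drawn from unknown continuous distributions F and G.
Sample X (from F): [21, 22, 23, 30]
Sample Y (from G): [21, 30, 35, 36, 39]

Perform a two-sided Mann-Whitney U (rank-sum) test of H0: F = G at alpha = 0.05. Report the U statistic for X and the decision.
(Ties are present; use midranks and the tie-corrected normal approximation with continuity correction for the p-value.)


Step 1: Combine and sort all 9 observations; assign midranks.
sorted (value, group): (21,X), (21,Y), (22,X), (23,X), (30,X), (30,Y), (35,Y), (36,Y), (39,Y)
ranks: 21->1.5, 21->1.5, 22->3, 23->4, 30->5.5, 30->5.5, 35->7, 36->8, 39->9
Step 2: Rank sum for X: R1 = 1.5 + 3 + 4 + 5.5 = 14.
Step 3: U_X = R1 - n1(n1+1)/2 = 14 - 4*5/2 = 14 - 10 = 4.
       U_Y = n1*n2 - U_X = 20 - 4 = 16.
Step 4: Ties are present, so use the tie-corrected normal approximation (with continuity correction) for the p-value.
Step 5: p-value = 0.174277; compare to alpha = 0.05. fail to reject H0.

U_X = 4, p = 0.174277, fail to reject H0 at alpha = 0.05.


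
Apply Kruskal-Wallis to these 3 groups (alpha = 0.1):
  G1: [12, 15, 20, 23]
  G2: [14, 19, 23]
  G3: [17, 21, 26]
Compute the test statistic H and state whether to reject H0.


Step 1: Combine all N = 10 observations and assign midranks.
sorted (value, group, rank): (12,G1,1), (14,G2,2), (15,G1,3), (17,G3,4), (19,G2,5), (20,G1,6), (21,G3,7), (23,G1,8.5), (23,G2,8.5), (26,G3,10)
Step 2: Sum ranks within each group.
R_1 = 18.5 (n_1 = 4)
R_2 = 15.5 (n_2 = 3)
R_3 = 21 (n_3 = 3)
Step 3: H = 12/(N(N+1)) * sum(R_i^2/n_i) - 3(N+1)
     = 12/(10*11) * (18.5^2/4 + 15.5^2/3 + 21^2/3) - 3*11
     = 0.109091 * 312.646 - 33
     = 1.106818.
Step 4: Ties present; correction factor C = 1 - 6/(10^3 - 10) = 0.993939. Corrected H = 1.106818 / 0.993939 = 1.113567.
Step 5: Under H0, H ~ chi^2(2); p-value = 0.573049.
Step 6: alpha = 0.1. fail to reject H0.

H = 1.1136, df = 2, p = 0.573049, fail to reject H0.


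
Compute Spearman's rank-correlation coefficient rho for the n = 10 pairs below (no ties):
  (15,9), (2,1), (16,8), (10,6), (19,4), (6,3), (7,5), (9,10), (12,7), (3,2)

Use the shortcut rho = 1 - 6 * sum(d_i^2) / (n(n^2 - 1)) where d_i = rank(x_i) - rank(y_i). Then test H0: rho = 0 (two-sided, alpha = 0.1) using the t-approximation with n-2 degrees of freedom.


Step 1: Rank x and y separately (midranks; no ties here).
rank(x): 15->8, 2->1, 16->9, 10->6, 19->10, 6->3, 7->4, 9->5, 12->7, 3->2
rank(y): 9->9, 1->1, 8->8, 6->6, 4->4, 3->3, 5->5, 10->10, 7->7, 2->2
Step 2: d_i = R_x(i) - R_y(i); compute d_i^2.
  (8-9)^2=1, (1-1)^2=0, (9-8)^2=1, (6-6)^2=0, (10-4)^2=36, (3-3)^2=0, (4-5)^2=1, (5-10)^2=25, (7-7)^2=0, (2-2)^2=0
sum(d^2) = 64.
Step 3: rho = 1 - 6*64 / (10*(10^2 - 1)) = 1 - 384/990 = 0.612121.
Step 4: Under H0, t = rho * sqrt((n-2)/(1-rho^2)) = 2.1895 ~ t(8).
Step 5: Two-sided p-value from the t-distribution with 8 df = 0.059972.
Step 6: alpha = 0.1. reject H0.

rho = 0.6121, p = 0.059972, reject H0 at alpha = 0.1.


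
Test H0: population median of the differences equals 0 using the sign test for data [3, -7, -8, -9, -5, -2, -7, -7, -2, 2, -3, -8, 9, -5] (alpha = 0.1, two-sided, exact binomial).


Step 1: Discard zero differences. Original n = 14; n_eff = number of nonzero differences = 14.
Nonzero differences (with sign): +3, -7, -8, -9, -5, -2, -7, -7, -2, +2, -3, -8, +9, -5
Step 2: Count signs: positive = 3, negative = 11.
Step 3: Under H0: P(positive) = 0.5, so the number of positives S ~ Bin(14, 0.5).
Step 4: Two-sided exact p-value = sum of Bin(14,0.5) probabilities at or below the observed probability = 0.057373.
Step 5: alpha = 0.1. reject H0.

n_eff = 14, pos = 3, neg = 11, p = 0.057373, reject H0.


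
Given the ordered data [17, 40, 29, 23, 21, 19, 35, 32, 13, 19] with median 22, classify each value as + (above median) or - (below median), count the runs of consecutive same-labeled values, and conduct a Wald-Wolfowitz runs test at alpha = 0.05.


Step 1: Compute median = 22; label A = above, B = below.
Labels in order: BAAABBAABB  (n_A = 5, n_B = 5)
Step 2: Count runs R = 5.
Step 3: Under H0 (random ordering), E[R] = 2*n_A*n_B/(n_A+n_B) + 1 = 2*5*5/10 + 1 = 6.0000.
        Var[R] = 2*n_A*n_B*(2*n_A*n_B - n_A - n_B) / ((n_A+n_B)^2 * (n_A+n_B-1)) = 2000/900 = 2.2222.
        SD[R] = 1.4907.
Step 4: Continuity-corrected z = (R + 0.5 - E[R]) / SD[R] = (5 + 0.5 - 6.0000) / 1.4907 = -0.3354.
Step 5: Two-sided p-value via normal approximation = 2*(1 - Phi(|z|)) = 0.737316.
Step 6: alpha = 0.05. fail to reject H0.

R = 5, z = -0.3354, p = 0.737316, fail to reject H0.


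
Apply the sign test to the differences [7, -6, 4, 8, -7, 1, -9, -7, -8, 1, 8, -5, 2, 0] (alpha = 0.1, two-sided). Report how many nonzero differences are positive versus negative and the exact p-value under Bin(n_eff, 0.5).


Step 1: Discard zero differences. Original n = 14; n_eff = number of nonzero differences = 13.
Nonzero differences (with sign): +7, -6, +4, +8, -7, +1, -9, -7, -8, +1, +8, -5, +2
Step 2: Count signs: positive = 7, negative = 6.
Step 3: Under H0: P(positive) = 0.5, so the number of positives S ~ Bin(13, 0.5).
Step 4: Two-sided exact p-value = sum of Bin(13,0.5) probabilities at or below the observed probability = 1.000000.
Step 5: alpha = 0.1. fail to reject H0.

n_eff = 13, pos = 7, neg = 6, p = 1.000000, fail to reject H0.


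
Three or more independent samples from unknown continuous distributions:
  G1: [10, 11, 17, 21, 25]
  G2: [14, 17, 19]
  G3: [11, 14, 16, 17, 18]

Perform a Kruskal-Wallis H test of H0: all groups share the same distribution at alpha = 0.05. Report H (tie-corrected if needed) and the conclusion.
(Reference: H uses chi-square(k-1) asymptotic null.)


Step 1: Combine all N = 13 observations and assign midranks.
sorted (value, group, rank): (10,G1,1), (11,G1,2.5), (11,G3,2.5), (14,G2,4.5), (14,G3,4.5), (16,G3,6), (17,G1,8), (17,G2,8), (17,G3,8), (18,G3,10), (19,G2,11), (21,G1,12), (25,G1,13)
Step 2: Sum ranks within each group.
R_1 = 36.5 (n_1 = 5)
R_2 = 23.5 (n_2 = 3)
R_3 = 31 (n_3 = 5)
Step 3: H = 12/(N(N+1)) * sum(R_i^2/n_i) - 3(N+1)
     = 12/(13*14) * (36.5^2/5 + 23.5^2/3 + 31^2/5) - 3*14
     = 0.065934 * 642.733 - 42
     = 0.378022.
Step 4: Ties present; correction factor C = 1 - 36/(13^3 - 13) = 0.983516. Corrected H = 0.378022 / 0.983516 = 0.384358.
Step 5: Under H0, H ~ chi^2(2); p-value = 0.825159.
Step 6: alpha = 0.05. fail to reject H0.

H = 0.3844, df = 2, p = 0.825159, fail to reject H0.


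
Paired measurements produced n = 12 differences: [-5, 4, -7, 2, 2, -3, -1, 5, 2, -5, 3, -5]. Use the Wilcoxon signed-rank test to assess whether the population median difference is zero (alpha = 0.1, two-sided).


Step 1: Drop any zero differences (none here) and take |d_i|.
|d| = [5, 4, 7, 2, 2, 3, 1, 5, 2, 5, 3, 5]
Step 2: Midrank |d_i| (ties get averaged ranks).
ranks: |5|->9.5, |4|->7, |7|->12, |2|->3, |2|->3, |3|->5.5, |1|->1, |5|->9.5, |2|->3, |5|->9.5, |3|->5.5, |5|->9.5
Step 3: Attach original signs; sum ranks with positive sign and with negative sign.
W+ = 7 + 3 + 3 + 9.5 + 3 + 5.5 = 31
W- = 9.5 + 12 + 5.5 + 1 + 9.5 + 9.5 = 47
(Check: W+ + W- = 78 should equal n(n+1)/2 = 78.)
Step 4: Test statistic W = min(W+, W-) = 31.
Step 5: Ties in |d|, so use the tie-corrected normal approximation.
        E[W] = n(n+1)/4 = 12*13/4 = 39.
        Tie groups: |d|=2 (t=3), |d|=3 (t=2), |d|=5 (t=4); sum(t^3 - t) = 90.
        Var[W] = n(n+1)(2n+1)/24 - sum(t^3-t)/48 = 3900/24 - 90/48 = 160.625.
        z = (W - E[W]) / sqrt(Var[W]) = (31 - 39) / 12.6738 = -0.6312.
        Two-sided p = 2*Phi(z) = 0.527894.
Step 6: alpha = 0.1. fail to reject H0.

W+ = 31, W- = 47, W = min = 31, p = 0.527894, fail to reject H0.


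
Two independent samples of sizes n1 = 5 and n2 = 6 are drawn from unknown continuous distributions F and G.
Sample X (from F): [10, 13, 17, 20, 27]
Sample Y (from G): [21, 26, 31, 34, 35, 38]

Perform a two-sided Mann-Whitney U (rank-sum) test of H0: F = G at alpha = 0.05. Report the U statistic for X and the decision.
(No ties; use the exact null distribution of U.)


Step 1: Combine and sort all 11 observations; assign midranks.
sorted (value, group): (10,X), (13,X), (17,X), (20,X), (21,Y), (26,Y), (27,X), (31,Y), (34,Y), (35,Y), (38,Y)
ranks: 10->1, 13->2, 17->3, 20->4, 21->5, 26->6, 27->7, 31->8, 34->9, 35->10, 38->11
Step 2: Rank sum for X: R1 = 1 + 2 + 3 + 4 + 7 = 17.
Step 3: U_X = R1 - n1(n1+1)/2 = 17 - 5*6/2 = 17 - 15 = 2.
       U_Y = n1*n2 - U_X = 30 - 2 = 28.
Step 4: No ties, so the exact null distribution of U (based on enumerating the C(11,5) = 462 equally likely rank assignments) gives the two-sided p-value.
Step 5: p-value = 0.017316; compare to alpha = 0.05. reject H0.

U_X = 2, p = 0.017316, reject H0 at alpha = 0.05.


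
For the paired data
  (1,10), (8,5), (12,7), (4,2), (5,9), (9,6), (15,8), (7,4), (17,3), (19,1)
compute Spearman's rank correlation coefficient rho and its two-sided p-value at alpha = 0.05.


Step 1: Rank x and y separately (midranks; no ties here).
rank(x): 1->1, 8->5, 12->7, 4->2, 5->3, 9->6, 15->8, 7->4, 17->9, 19->10
rank(y): 10->10, 5->5, 7->7, 2->2, 9->9, 6->6, 8->8, 4->4, 3->3, 1->1
Step 2: d_i = R_x(i) - R_y(i); compute d_i^2.
  (1-10)^2=81, (5-5)^2=0, (7-7)^2=0, (2-2)^2=0, (3-9)^2=36, (6-6)^2=0, (8-8)^2=0, (4-4)^2=0, (9-3)^2=36, (10-1)^2=81
sum(d^2) = 234.
Step 3: rho = 1 - 6*234 / (10*(10^2 - 1)) = 1 - 1404/990 = -0.418182.
Step 4: Under H0, t = rho * sqrt((n-2)/(1-rho^2)) = -1.3021 ~ t(8).
Step 5: Two-sided p-value from the t-distribution with 8 df = 0.229113.
Step 6: alpha = 0.05. fail to reject H0.

rho = -0.4182, p = 0.229113, fail to reject H0 at alpha = 0.05.


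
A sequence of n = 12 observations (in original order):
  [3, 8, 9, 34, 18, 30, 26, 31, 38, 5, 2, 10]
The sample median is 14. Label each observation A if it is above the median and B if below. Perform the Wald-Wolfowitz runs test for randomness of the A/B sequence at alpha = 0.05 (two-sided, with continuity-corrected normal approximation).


Step 1: Compute median = 14; label A = above, B = below.
Labels in order: BBBAAAAAABBB  (n_A = 6, n_B = 6)
Step 2: Count runs R = 3.
Step 3: Under H0 (random ordering), E[R] = 2*n_A*n_B/(n_A+n_B) + 1 = 2*6*6/12 + 1 = 7.0000.
        Var[R] = 2*n_A*n_B*(2*n_A*n_B - n_A - n_B) / ((n_A+n_B)^2 * (n_A+n_B-1)) = 4320/1584 = 2.7273.
        SD[R] = 1.6514.
Step 4: Continuity-corrected z = (R + 0.5 - E[R]) / SD[R] = (3 + 0.5 - 7.0000) / 1.6514 = -2.1194.
Step 5: Two-sided p-value via normal approximation = 2*(1 - Phi(|z|)) = 0.034060.
Step 6: alpha = 0.05. reject H0.

R = 3, z = -2.1194, p = 0.034060, reject H0.


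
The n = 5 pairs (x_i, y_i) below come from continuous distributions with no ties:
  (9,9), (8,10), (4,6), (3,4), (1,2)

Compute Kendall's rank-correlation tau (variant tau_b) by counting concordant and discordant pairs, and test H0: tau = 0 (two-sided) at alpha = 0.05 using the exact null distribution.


Step 1: Enumerate the 10 unordered pairs (i,j) with i<j and classify each by sign(x_j-x_i) * sign(y_j-y_i).
  (1,2):dx=-1,dy=+1->D; (1,3):dx=-5,dy=-3->C; (1,4):dx=-6,dy=-5->C; (1,5):dx=-8,dy=-7->C
  (2,3):dx=-4,dy=-4->C; (2,4):dx=-5,dy=-6->C; (2,5):dx=-7,dy=-8->C; (3,4):dx=-1,dy=-2->C
  (3,5):dx=-3,dy=-4->C; (4,5):dx=-2,dy=-2->C
Step 2: C = 9, D = 1, total pairs = 10.
Step 3: tau = (C - D)/(n(n-1)/2) = (9 - 1)/10 = 0.800000.
Step 4: Exact two-sided p-value (enumerate n! = 120 permutations of y under H0): p = 0.083333.
Step 5: alpha = 0.05. fail to reject H0.

tau_b = 0.8000 (C=9, D=1), p = 0.083333, fail to reject H0.


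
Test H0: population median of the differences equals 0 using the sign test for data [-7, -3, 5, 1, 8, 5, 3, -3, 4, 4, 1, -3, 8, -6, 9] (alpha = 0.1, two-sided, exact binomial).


Step 1: Discard zero differences. Original n = 15; n_eff = number of nonzero differences = 15.
Nonzero differences (with sign): -7, -3, +5, +1, +8, +5, +3, -3, +4, +4, +1, -3, +8, -6, +9
Step 2: Count signs: positive = 10, negative = 5.
Step 3: Under H0: P(positive) = 0.5, so the number of positives S ~ Bin(15, 0.5).
Step 4: Two-sided exact p-value = sum of Bin(15,0.5) probabilities at or below the observed probability = 0.301758.
Step 5: alpha = 0.1. fail to reject H0.

n_eff = 15, pos = 10, neg = 5, p = 0.301758, fail to reject H0.


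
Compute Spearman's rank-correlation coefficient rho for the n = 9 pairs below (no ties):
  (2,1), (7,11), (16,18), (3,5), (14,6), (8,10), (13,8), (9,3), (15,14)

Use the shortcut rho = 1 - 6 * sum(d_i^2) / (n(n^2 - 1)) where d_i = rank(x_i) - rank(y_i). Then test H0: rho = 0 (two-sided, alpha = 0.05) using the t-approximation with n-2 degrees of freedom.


Step 1: Rank x and y separately (midranks; no ties here).
rank(x): 2->1, 7->3, 16->9, 3->2, 14->7, 8->4, 13->6, 9->5, 15->8
rank(y): 1->1, 11->7, 18->9, 5->3, 6->4, 10->6, 8->5, 3->2, 14->8
Step 2: d_i = R_x(i) - R_y(i); compute d_i^2.
  (1-1)^2=0, (3-7)^2=16, (9-9)^2=0, (2-3)^2=1, (7-4)^2=9, (4-6)^2=4, (6-5)^2=1, (5-2)^2=9, (8-8)^2=0
sum(d^2) = 40.
Step 3: rho = 1 - 6*40 / (9*(9^2 - 1)) = 1 - 240/720 = 0.666667.
Step 4: Under H0, t = rho * sqrt((n-2)/(1-rho^2)) = 2.3664 ~ t(7).
Step 5: Two-sided p-value from the t-distribution with 7 df = 0.049867.
Step 6: alpha = 0.05. reject H0.

rho = 0.6667, p = 0.049867, reject H0 at alpha = 0.05.


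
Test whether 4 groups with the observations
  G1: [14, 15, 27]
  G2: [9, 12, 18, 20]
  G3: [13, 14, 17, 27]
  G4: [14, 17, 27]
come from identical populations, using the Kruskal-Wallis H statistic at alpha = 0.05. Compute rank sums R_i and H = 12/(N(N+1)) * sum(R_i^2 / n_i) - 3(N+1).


Step 1: Combine all N = 14 observations and assign midranks.
sorted (value, group, rank): (9,G2,1), (12,G2,2), (13,G3,3), (14,G1,5), (14,G3,5), (14,G4,5), (15,G1,7), (17,G3,8.5), (17,G4,8.5), (18,G2,10), (20,G2,11), (27,G1,13), (27,G3,13), (27,G4,13)
Step 2: Sum ranks within each group.
R_1 = 25 (n_1 = 3)
R_2 = 24 (n_2 = 4)
R_3 = 29.5 (n_3 = 4)
R_4 = 26.5 (n_4 = 3)
Step 3: H = 12/(N(N+1)) * sum(R_i^2/n_i) - 3(N+1)
     = 12/(14*15) * (25^2/3 + 24^2/4 + 29.5^2/4 + 26.5^2/3) - 3*15
     = 0.057143 * 803.979 - 45
     = 0.941667.
Step 4: Ties present; correction factor C = 1 - 54/(14^3 - 14) = 0.980220. Corrected H = 0.941667 / 0.980220 = 0.960669.
Step 5: Under H0, H ~ chi^2(3); p-value = 0.810768.
Step 6: alpha = 0.05. fail to reject H0.

H = 0.9607, df = 3, p = 0.810768, fail to reject H0.


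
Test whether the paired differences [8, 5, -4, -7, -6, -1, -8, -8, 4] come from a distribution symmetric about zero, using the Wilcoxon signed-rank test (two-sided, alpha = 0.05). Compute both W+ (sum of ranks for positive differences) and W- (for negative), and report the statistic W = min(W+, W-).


Step 1: Drop any zero differences (none here) and take |d_i|.
|d| = [8, 5, 4, 7, 6, 1, 8, 8, 4]
Step 2: Midrank |d_i| (ties get averaged ranks).
ranks: |8|->8, |5|->4, |4|->2.5, |7|->6, |6|->5, |1|->1, |8|->8, |8|->8, |4|->2.5
Step 3: Attach original signs; sum ranks with positive sign and with negative sign.
W+ = 8 + 4 + 2.5 = 14.5
W- = 2.5 + 6 + 5 + 1 + 8 + 8 = 30.5
(Check: W+ + W- = 45 should equal n(n+1)/2 = 45.)
Step 4: Test statistic W = min(W+, W-) = 14.5.
Step 5: Ties in |d|, so use the tie-corrected normal approximation.
        E[W] = n(n+1)/4 = 9*10/4 = 22.5.
        Tie groups: |d|=4 (t=2), |d|=8 (t=3); sum(t^3 - t) = 30.
        Var[W] = n(n+1)(2n+1)/24 - sum(t^3-t)/48 = 1710/24 - 30/48 = 70.625.
        z = (W - E[W]) / sqrt(Var[W]) = (14.5 - 22.5) / 8.4039 = -0.9519.
        Two-sided p = 2*Phi(z) = 0.341126.
Step 6: alpha = 0.05. fail to reject H0.

W+ = 14.5, W- = 30.5, W = min = 14.5, p = 0.341126, fail to reject H0.
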